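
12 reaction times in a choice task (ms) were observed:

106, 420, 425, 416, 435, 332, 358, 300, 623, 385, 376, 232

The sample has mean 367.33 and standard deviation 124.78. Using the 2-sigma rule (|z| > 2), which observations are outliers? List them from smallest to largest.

106, 623

Cutoffs at x̄ ± 2s: 367.33 ± 2·124.78 = [117.77, 616.89].
106: z = -2.09, |z| > 2 → outlier.
623: z = 2.05, |z| > 2 → outlier.
Every other value lies within [117.77, 616.89].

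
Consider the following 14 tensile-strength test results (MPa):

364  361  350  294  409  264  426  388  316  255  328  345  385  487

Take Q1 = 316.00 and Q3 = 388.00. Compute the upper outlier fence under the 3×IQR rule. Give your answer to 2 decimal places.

IQR = Q3 − Q1 = 388.00 − 316.00 = 72.00.
Lower fence = Q1 − 3·IQR = 316.00 − 216.00 = 100.00.
Upper fence = Q3 + 3·IQR = 388.00 + 216.00 = 604.00.

604.00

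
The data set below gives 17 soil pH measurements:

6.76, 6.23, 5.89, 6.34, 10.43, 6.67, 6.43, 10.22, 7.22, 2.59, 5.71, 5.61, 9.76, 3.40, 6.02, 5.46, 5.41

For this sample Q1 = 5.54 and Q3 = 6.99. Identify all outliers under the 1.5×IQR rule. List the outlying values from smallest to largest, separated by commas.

2.59, 9.76, 10.22, 10.43

IQR = Q3 − Q1 = 6.99 − 5.54 = 1.45.
Lower fence = Q1 − 1.5·IQR = 5.54 − 2.175 = 3.365.
Upper fence = Q3 + 1.5·IQR = 6.99 + 2.175 = 9.165.
2.59 < 3.365 → outlier.
9.76 > 9.165 → outlier.
10.22 > 9.165 → outlier.
10.43 > 9.165 → outlier.
All remaining values lie within [3.365, 9.165].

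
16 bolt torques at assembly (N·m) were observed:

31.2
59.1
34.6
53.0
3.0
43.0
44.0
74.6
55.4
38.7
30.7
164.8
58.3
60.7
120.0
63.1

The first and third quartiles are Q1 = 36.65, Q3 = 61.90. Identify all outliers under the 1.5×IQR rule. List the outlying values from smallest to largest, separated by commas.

120.0, 164.8

IQR = Q3 − Q1 = 61.90 − 36.65 = 25.25.
Lower fence = Q1 − 1.5·IQR = 36.65 − 37.875 = -1.225.
Upper fence = Q3 + 1.5·IQR = 61.90 + 37.875 = 99.775.
120.0 > 99.775 → outlier.
164.8 > 99.775 → outlier.
All remaining values lie within [-1.225, 99.775].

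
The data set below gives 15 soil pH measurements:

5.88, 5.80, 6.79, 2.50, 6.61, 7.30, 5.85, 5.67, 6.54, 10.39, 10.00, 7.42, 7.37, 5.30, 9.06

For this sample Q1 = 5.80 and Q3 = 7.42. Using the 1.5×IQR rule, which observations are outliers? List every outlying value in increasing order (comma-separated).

IQR = Q3 − Q1 = 7.42 − 5.80 = 1.62.
Lower fence = Q1 − 1.5·IQR = 5.80 − 2.43 = 3.37.
Upper fence = Q3 + 1.5·IQR = 7.42 + 2.43 = 9.85.
2.50 < 3.37 → outlier.
10.00 > 9.85 → outlier.
10.39 > 9.85 → outlier.
All remaining values lie within [3.37, 9.85].

2.50, 10.00, 10.39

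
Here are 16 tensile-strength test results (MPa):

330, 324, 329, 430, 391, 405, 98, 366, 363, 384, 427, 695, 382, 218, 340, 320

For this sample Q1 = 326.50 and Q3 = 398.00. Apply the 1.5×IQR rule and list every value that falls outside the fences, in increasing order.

IQR = Q3 − Q1 = 398.00 − 326.50 = 71.50.
Lower fence = Q1 − 1.5·IQR = 326.50 − 107.25 = 219.25.
Upper fence = Q3 + 1.5·IQR = 398.00 + 107.25 = 505.25.
98 < 219.25 → outlier.
218 < 219.25 → outlier.
695 > 505.25 → outlier.
All remaining values lie within [219.25, 505.25].

98, 218, 695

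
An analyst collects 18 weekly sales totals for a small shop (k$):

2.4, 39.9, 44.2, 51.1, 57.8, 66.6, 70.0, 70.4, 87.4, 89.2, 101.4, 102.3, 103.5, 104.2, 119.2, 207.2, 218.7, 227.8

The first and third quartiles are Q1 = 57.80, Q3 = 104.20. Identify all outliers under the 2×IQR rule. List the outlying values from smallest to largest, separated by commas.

207.2, 218.7, 227.8

IQR = Q3 − Q1 = 104.20 − 57.80 = 46.40.
Lower fence = Q1 − 2·IQR = 57.80 − 92.80 = -35.00.
Upper fence = Q3 + 2·IQR = 104.20 + 92.80 = 197.00.
207.2 > 197.00 → outlier.
218.7 > 197.00 → outlier.
227.8 > 197.00 → outlier.
All remaining values lie within [-35.00, 197.00].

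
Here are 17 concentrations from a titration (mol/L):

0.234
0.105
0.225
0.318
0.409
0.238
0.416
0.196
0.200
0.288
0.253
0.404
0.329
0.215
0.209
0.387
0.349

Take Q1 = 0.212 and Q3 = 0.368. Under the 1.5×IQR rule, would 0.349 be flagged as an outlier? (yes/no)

IQR = Q3 − Q1 = 0.368 − 0.212 = 0.156.
Lower fence = Q1 − 1.5·IQR = 0.212 − 0.234 = -0.022.
Upper fence = Q3 + 1.5·IQR = 0.368 + 0.234 = 0.602.
0.349 lies within [-0.022, 0.602].

no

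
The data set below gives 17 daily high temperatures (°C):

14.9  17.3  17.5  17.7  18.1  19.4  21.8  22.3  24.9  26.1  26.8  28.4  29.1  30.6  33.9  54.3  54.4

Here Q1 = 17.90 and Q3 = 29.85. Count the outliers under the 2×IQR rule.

2

IQR = 11.95; fences at 17.90 − 23.90 = -6.00 and 29.85 + 23.90 = 53.75.
Outside the cutoffs: 54.3, 54.4.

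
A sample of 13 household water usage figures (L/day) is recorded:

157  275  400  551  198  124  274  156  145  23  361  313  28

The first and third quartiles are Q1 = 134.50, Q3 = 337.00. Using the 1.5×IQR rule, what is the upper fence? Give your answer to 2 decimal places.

IQR = Q3 − Q1 = 337.00 − 134.50 = 202.50.
Lower fence = Q1 − 1.5·IQR = 134.50 − 303.75 = -169.25.
Upper fence = Q3 + 1.5·IQR = 337.00 + 303.75 = 640.75.

640.75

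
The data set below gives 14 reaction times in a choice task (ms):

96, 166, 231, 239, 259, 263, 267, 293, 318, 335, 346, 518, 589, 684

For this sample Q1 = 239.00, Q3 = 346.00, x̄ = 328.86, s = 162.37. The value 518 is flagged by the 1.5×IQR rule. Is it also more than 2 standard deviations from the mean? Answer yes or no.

z = (518 − 328.86) / 162.37 = 1.16.
|z| = 1.16 ≤ 2.

no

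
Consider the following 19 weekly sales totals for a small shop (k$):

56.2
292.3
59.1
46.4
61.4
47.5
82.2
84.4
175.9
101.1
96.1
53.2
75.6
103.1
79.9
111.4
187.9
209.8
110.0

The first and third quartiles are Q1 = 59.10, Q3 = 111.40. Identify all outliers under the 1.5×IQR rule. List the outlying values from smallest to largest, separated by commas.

IQR = Q3 − Q1 = 111.40 − 59.10 = 52.30.
Lower fence = Q1 − 1.5·IQR = 59.10 − 78.45 = -19.35.
Upper fence = Q3 + 1.5·IQR = 111.40 + 78.45 = 189.85.
209.8 > 189.85 → outlier.
292.3 > 189.85 → outlier.
All remaining values lie within [-19.35, 189.85].

209.8, 292.3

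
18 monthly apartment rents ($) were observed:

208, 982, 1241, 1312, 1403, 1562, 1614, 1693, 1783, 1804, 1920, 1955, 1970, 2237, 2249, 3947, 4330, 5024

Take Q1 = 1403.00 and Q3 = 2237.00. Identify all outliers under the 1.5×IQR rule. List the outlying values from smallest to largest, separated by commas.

IQR = Q3 − Q1 = 2237.00 − 1403.00 = 834.00.
Lower fence = Q1 − 1.5·IQR = 1403.00 − 1251.00 = 152.00.
Upper fence = Q3 + 1.5·IQR = 2237.00 + 1251.00 = 3488.00.
3947 > 3488.00 → outlier.
4330 > 3488.00 → outlier.
5024 > 3488.00 → outlier.
All remaining values lie within [152.00, 3488.00].

3947, 4330, 5024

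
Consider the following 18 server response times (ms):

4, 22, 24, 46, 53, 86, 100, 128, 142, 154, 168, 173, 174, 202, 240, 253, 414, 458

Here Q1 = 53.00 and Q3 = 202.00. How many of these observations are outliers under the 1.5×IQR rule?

IQR = 149.00; fences at 53.00 − 223.50 = -170.50 and 202.00 + 223.50 = 425.50.
Outside the cutoffs: 458.

1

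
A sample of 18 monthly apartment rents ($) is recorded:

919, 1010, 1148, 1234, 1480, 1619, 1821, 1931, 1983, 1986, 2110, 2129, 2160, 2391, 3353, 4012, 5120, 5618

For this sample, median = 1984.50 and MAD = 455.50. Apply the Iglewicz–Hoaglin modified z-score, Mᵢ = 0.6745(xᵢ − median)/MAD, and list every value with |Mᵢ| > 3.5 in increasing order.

5120, 5618

|Mᵢ| > 3.5 ⇔ |xᵢ − 1984.50| > 3.5·455.50/0.6745 = 2363.60.
So outliers lie outside [-379.10, 4348.10].
5120: M = 4.64 → outlier.
5618: M = 5.38 → outlier.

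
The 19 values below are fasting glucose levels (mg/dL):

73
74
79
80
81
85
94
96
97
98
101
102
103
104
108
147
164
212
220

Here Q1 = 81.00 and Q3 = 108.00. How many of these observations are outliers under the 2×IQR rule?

3

IQR = 27.00; fences at 81.00 − 54.00 = 27.00 and 108.00 + 54.00 = 162.00.
Outside the cutoffs: 164, 212, 220.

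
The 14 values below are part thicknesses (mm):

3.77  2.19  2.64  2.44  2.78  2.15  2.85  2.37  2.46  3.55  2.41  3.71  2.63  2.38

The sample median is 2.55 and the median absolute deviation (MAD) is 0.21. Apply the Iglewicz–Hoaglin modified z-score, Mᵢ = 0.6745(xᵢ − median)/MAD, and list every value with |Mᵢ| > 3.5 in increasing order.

|Mᵢ| > 3.5 ⇔ |xᵢ − 2.55| > 3.5·0.21/0.6745 = 1.09.
So outliers lie outside [1.46, 3.64].
3.71: M = 3.73 → outlier.
3.77: M = 3.92 → outlier.

3.71, 3.77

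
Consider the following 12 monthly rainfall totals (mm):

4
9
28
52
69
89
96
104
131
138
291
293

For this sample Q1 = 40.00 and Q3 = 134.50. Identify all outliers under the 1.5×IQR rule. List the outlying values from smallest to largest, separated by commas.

291, 293

IQR = Q3 − Q1 = 134.50 − 40.00 = 94.50.
Lower fence = Q1 − 1.5·IQR = 40.00 − 141.75 = -101.75.
Upper fence = Q3 + 1.5·IQR = 134.50 + 141.75 = 276.25.
291 > 276.25 → outlier.
293 > 276.25 → outlier.
All remaining values lie within [-101.75, 276.25].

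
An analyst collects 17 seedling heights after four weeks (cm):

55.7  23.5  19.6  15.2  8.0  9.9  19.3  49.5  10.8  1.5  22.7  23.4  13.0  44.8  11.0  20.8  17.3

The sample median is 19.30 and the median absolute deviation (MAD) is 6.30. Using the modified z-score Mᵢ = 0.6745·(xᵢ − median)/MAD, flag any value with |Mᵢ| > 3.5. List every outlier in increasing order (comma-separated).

55.7

|Mᵢ| > 3.5 ⇔ |xᵢ − 19.30| > 3.5·6.30/0.6745 = 32.69.
So outliers lie outside [-13.39, 51.99].
55.7: M = 3.90 → outlier.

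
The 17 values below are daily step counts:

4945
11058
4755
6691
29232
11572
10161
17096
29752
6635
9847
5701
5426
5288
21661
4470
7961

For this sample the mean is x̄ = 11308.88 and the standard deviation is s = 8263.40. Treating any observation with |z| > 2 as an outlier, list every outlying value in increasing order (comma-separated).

Cutoffs at x̄ ± 2s: 11308.88 ± 2·8263.40 = [-5217.92, 27835.68].
29232: z = 2.17, |z| > 2 → outlier.
29752: z = 2.23, |z| > 2 → outlier.
Every other value lies within [-5217.92, 27835.68].

29232, 29752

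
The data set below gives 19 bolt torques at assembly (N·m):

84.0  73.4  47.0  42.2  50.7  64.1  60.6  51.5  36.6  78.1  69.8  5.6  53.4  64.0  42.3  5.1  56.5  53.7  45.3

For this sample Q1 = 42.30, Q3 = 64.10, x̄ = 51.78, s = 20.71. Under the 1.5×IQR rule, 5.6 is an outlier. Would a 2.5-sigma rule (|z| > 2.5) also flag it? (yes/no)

z = (5.6 − 51.78) / 20.71 = -2.23.
|z| = 2.23 ≤ 2.5.

no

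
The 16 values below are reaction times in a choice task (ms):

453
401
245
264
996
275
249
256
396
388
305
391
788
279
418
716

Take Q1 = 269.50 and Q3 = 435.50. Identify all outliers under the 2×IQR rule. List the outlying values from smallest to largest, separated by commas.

788, 996

IQR = Q3 − Q1 = 435.50 − 269.50 = 166.00.
Lower fence = Q1 − 2·IQR = 269.50 − 332.00 = -62.50.
Upper fence = Q3 + 2·IQR = 435.50 + 332.00 = 767.50.
788 > 767.50 → outlier.
996 > 767.50 → outlier.
All remaining values lie within [-62.50, 767.50].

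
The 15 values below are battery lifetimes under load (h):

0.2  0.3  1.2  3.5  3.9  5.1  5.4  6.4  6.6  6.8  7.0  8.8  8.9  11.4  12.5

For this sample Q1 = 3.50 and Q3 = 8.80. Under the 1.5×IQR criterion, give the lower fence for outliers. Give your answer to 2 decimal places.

IQR = Q3 − Q1 = 8.80 − 3.50 = 5.30.
Lower fence = Q1 − 1.5·IQR = 3.50 − 7.95 = -4.45.
Upper fence = Q3 + 1.5·IQR = 8.80 + 7.95 = 16.75.

-4.45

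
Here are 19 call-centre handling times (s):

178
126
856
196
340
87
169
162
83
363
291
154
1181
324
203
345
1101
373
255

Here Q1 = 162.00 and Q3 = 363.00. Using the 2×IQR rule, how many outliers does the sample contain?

IQR = 201.00; fences at 162.00 − 402.00 = -240.00 and 363.00 + 402.00 = 765.00.
Outside the cutoffs: 856, 1101, 1181.

3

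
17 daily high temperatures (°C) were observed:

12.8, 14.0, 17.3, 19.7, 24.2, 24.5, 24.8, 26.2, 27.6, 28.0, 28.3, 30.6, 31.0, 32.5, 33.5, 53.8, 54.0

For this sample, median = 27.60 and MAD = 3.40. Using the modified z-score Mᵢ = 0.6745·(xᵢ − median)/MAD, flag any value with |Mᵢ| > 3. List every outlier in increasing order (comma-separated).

53.8, 54.0

|Mᵢ| > 3 ⇔ |xᵢ − 27.60| > 3·3.40/0.6745 = 15.12.
So outliers lie outside [12.48, 42.72].
53.8: M = 5.20 → outlier.
54.0: M = 5.24 → outlier.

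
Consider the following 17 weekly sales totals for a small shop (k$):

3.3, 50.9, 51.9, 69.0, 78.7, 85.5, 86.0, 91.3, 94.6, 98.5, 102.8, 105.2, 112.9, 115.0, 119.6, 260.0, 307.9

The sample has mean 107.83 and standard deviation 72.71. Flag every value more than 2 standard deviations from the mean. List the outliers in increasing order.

260.0, 307.9

Cutoffs at x̄ ± 2s: 107.83 ± 2·72.71 = [-37.59, 253.25].
260.0: z = 2.09, |z| > 2 → outlier.
307.9: z = 2.75, |z| > 2 → outlier.
Every other value lies within [-37.59, 253.25].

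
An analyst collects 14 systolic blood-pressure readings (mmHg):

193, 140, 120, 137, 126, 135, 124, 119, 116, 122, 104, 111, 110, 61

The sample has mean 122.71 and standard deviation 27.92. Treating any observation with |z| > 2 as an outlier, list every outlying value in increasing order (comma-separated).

61, 193

Cutoffs at x̄ ± 2s: 122.71 ± 2·27.92 = [66.87, 178.55].
61: z = -2.21, |z| > 2 → outlier.
193: z = 2.52, |z| > 2 → outlier.
Every other value lies within [66.87, 178.55].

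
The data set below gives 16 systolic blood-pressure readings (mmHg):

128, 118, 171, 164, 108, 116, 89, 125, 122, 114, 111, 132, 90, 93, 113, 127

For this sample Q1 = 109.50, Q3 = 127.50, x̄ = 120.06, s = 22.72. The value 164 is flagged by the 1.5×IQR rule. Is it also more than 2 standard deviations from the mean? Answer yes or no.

z = (164 − 120.06) / 22.72 = 1.93.
|z| = 1.93 ≤ 2.

no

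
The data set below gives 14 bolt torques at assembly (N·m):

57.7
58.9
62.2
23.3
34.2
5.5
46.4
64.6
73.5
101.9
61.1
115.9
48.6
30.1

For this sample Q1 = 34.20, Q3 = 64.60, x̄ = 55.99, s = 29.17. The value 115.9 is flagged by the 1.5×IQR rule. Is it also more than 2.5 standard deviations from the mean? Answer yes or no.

z = (115.9 − 55.99) / 29.17 = 2.05.
|z| = 2.05 ≤ 2.5.

no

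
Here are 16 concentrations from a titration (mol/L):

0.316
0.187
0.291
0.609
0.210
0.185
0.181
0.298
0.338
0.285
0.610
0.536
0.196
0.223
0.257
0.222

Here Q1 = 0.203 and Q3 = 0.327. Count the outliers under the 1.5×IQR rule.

3

IQR = 0.124; fences at 0.203 − 0.186 = 0.017 and 0.327 + 0.186 = 0.513.
Outside the cutoffs: 0.536, 0.609, 0.610.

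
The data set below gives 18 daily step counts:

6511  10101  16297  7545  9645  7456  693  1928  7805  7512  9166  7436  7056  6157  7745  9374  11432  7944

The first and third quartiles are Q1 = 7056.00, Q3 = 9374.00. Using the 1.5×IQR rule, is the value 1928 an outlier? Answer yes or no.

IQR = Q3 − Q1 = 9374.00 − 7056.00 = 2318.00.
Lower fence = Q1 − 1.5·IQR = 7056.00 − 3477.00 = 3579.00.
Upper fence = Q3 + 1.5·IQR = 9374.00 + 3477.00 = 12851.00.
1928 lies below the lower fence.

yes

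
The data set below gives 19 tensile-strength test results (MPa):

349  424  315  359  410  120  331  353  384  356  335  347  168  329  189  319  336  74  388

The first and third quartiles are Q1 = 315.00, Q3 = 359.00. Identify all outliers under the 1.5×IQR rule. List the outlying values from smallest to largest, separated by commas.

IQR = Q3 − Q1 = 359.00 − 315.00 = 44.00.
Lower fence = Q1 − 1.5·IQR = 315.00 − 66.00 = 249.00.
Upper fence = Q3 + 1.5·IQR = 359.00 + 66.00 = 425.00.
74 < 249.00 → outlier.
120 < 249.00 → outlier.
168 < 249.00 → outlier.
189 < 249.00 → outlier.
All remaining values lie within [249.00, 425.00].

74, 120, 168, 189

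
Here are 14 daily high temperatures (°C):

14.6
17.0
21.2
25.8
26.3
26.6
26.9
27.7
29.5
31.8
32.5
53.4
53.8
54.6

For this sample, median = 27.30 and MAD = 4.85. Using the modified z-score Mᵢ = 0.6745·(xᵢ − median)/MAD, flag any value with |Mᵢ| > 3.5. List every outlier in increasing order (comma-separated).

53.4, 53.8, 54.6

|Mᵢ| > 3.5 ⇔ |xᵢ − 27.30| > 3.5·4.85/0.6745 = 25.17.
So outliers lie outside [2.13, 52.47].
53.4: M = 3.63 → outlier.
53.8: M = 3.69 → outlier.
54.6: M = 3.80 → outlier.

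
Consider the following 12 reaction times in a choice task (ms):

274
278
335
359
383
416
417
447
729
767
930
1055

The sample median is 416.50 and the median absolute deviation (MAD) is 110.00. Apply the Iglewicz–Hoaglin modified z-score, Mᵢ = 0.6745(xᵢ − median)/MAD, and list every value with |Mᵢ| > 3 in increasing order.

|Mᵢ| > 3 ⇔ |xᵢ − 416.50| > 3·110.00/0.6745 = 489.25.
So outliers lie outside [-72.75, 905.75].
930: M = 3.15 → outlier.
1055: M = 3.92 → outlier.

930, 1055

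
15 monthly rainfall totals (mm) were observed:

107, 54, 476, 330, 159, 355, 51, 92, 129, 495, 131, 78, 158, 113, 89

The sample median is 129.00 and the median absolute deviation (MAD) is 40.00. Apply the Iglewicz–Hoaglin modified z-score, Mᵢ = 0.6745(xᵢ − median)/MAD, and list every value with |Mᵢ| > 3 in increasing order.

330, 355, 476, 495

|Mᵢ| > 3 ⇔ |xᵢ − 129.00| > 3·40.00/0.6745 = 177.91.
So outliers lie outside [-48.91, 306.91].
330: M = 3.39 → outlier.
355: M = 3.81 → outlier.
476: M = 5.85 → outlier.
495: M = 6.17 → outlier.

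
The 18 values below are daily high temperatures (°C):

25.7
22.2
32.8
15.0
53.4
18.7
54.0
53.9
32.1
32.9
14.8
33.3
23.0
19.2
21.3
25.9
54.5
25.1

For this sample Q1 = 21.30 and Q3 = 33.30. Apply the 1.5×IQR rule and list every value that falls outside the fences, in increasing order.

53.4, 53.9, 54.0, 54.5

IQR = Q3 − Q1 = 33.30 − 21.30 = 12.00.
Lower fence = Q1 − 1.5·IQR = 21.30 − 18.00 = 3.30.
Upper fence = Q3 + 1.5·IQR = 33.30 + 18.00 = 51.30.
53.4 > 51.30 → outlier.
53.9 > 51.30 → outlier.
54.0 > 51.30 → outlier.
54.5 > 51.30 → outlier.
All remaining values lie within [3.30, 51.30].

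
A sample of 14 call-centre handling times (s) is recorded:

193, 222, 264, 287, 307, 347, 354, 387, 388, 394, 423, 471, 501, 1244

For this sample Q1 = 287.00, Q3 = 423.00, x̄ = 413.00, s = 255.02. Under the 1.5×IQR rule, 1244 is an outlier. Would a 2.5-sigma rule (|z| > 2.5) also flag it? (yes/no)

z = (1244 − 413.00) / 255.02 = 3.26.
|z| = 3.26 > 2.5.

yes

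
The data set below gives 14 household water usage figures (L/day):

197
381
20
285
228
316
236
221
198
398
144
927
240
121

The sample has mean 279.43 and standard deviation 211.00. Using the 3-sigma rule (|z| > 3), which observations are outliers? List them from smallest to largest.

927

Cutoffs at x̄ ± 3s: 279.43 ± 3·211.00 = [-353.57, 912.43].
927: z = 3.07, |z| > 3 → outlier.
Every other value lies within [-353.57, 912.43].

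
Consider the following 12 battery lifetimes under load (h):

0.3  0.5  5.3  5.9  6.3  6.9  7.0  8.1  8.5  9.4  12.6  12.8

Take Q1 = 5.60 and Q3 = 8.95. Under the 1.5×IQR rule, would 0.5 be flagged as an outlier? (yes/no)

yes

IQR = Q3 − Q1 = 8.95 − 5.60 = 3.35.
Lower fence = Q1 − 1.5·IQR = 5.60 − 5.025 = 0.575.
Upper fence = Q3 + 1.5·IQR = 8.95 + 5.025 = 13.975.
0.5 lies below the lower fence.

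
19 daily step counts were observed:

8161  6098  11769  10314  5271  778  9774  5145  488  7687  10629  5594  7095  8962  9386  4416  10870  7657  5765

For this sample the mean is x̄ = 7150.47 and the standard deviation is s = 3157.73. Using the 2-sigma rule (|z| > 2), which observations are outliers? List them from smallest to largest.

488, 778

Cutoffs at x̄ ± 2s: 7150.47 ± 2·3157.73 = [835.01, 13465.93].
488: z = -2.11, |z| > 2 → outlier.
778: z = -2.02, |z| > 2 → outlier.
Every other value lies within [835.01, 13465.93].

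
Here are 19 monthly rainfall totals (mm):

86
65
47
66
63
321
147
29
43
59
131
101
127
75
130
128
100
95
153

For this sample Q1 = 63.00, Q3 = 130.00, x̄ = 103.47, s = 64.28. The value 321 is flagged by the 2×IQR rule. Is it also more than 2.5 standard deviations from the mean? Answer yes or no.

yes

z = (321 − 103.47) / 64.28 = 3.38.
|z| = 3.38 > 2.5.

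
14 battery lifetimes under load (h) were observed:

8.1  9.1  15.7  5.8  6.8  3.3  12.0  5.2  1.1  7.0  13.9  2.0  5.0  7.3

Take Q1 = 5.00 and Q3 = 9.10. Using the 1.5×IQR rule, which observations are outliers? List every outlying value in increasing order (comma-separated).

15.7

IQR = Q3 − Q1 = 9.10 − 5.00 = 4.10.
Lower fence = Q1 − 1.5·IQR = 5.00 − 6.15 = -1.15.
Upper fence = Q3 + 1.5·IQR = 9.10 + 6.15 = 15.25.
15.7 > 15.25 → outlier.
All remaining values lie within [-1.15, 15.25].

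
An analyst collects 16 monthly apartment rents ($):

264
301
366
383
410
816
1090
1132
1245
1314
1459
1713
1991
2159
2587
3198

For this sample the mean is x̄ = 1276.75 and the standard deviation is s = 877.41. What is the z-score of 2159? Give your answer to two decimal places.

1.01

z = (2159 − 1276.75) / 877.41 = 1.01.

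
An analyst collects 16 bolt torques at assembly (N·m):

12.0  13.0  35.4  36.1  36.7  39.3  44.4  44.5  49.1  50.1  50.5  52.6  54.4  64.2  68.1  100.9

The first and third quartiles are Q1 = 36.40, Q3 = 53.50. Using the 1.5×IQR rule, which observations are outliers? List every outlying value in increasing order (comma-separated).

IQR = Q3 − Q1 = 53.50 − 36.40 = 17.10.
Lower fence = Q1 − 1.5·IQR = 36.40 − 25.65 = 10.75.
Upper fence = Q3 + 1.5·IQR = 53.50 + 25.65 = 79.15.
100.9 > 79.15 → outlier.
All remaining values lie within [10.75, 79.15].

100.9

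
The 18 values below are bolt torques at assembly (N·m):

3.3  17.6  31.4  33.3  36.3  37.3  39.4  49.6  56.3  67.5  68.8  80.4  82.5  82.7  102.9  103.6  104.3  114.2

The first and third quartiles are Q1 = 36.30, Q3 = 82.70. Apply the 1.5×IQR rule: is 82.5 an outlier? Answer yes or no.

IQR = Q3 − Q1 = 82.70 − 36.30 = 46.40.
Lower fence = Q1 − 1.5·IQR = 36.30 − 69.60 = -33.30.
Upper fence = Q3 + 1.5·IQR = 82.70 + 69.60 = 152.30.
82.5 lies within [-33.30, 152.30].

no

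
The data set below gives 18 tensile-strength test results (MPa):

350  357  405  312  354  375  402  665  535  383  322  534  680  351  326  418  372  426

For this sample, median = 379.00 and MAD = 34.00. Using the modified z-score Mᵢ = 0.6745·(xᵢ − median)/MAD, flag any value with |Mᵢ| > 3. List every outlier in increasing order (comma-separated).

534, 535, 665, 680

|Mᵢ| > 3 ⇔ |xᵢ − 379.00| > 3·34.00/0.6745 = 151.22.
So outliers lie outside [227.78, 530.22].
534: M = 3.07 → outlier.
535: M = 3.09 → outlier.
665: M = 5.67 → outlier.
680: M = 5.97 → outlier.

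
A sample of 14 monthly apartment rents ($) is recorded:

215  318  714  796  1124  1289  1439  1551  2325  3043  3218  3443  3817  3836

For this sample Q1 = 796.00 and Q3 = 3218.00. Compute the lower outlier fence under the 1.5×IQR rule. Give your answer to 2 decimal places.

IQR = Q3 − Q1 = 3218.00 − 796.00 = 2422.00.
Lower fence = Q1 − 1.5·IQR = 796.00 − 3633.00 = -2837.00.
Upper fence = Q3 + 1.5·IQR = 3218.00 + 3633.00 = 6851.00.

-2837.00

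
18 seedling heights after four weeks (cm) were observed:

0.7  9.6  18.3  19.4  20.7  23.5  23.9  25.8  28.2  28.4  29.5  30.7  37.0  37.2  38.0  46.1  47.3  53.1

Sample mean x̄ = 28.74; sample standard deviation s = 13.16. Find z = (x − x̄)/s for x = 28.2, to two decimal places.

-0.04

z = (28.2 − 28.74) / 13.16 = -0.04.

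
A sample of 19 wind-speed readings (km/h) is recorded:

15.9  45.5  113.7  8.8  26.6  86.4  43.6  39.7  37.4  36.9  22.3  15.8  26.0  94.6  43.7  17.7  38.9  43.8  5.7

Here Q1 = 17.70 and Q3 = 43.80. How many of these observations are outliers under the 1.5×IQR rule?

3

IQR = 26.10; fences at 17.70 − 39.15 = -21.45 and 43.80 + 39.15 = 82.95.
Outside the cutoffs: 86.4, 94.6, 113.7.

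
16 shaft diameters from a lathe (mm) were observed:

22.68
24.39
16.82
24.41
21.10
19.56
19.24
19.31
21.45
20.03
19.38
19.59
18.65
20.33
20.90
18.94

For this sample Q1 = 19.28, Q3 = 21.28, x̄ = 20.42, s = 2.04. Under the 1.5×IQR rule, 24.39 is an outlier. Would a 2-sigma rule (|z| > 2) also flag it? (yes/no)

no

z = (24.39 − 20.42) / 2.04 = 1.95.
|z| = 1.95 ≤ 2.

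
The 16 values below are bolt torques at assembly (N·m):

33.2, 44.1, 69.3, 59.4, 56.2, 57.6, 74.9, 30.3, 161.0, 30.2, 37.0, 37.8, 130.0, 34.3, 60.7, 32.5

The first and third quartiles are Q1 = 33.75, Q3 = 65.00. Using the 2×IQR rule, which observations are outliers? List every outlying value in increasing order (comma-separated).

130.0, 161.0

IQR = Q3 − Q1 = 65.00 − 33.75 = 31.25.
Lower fence = Q1 − 2·IQR = 33.75 − 62.50 = -28.75.
Upper fence = Q3 + 2·IQR = 65.00 + 62.50 = 127.50.
130.0 > 127.50 → outlier.
161.0 > 127.50 → outlier.
All remaining values lie within [-28.75, 127.50].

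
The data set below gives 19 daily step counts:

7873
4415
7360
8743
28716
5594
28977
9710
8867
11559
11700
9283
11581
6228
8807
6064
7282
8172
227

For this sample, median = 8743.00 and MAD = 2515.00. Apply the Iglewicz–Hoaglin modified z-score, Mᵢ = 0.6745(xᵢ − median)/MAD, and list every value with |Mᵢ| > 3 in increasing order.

|Mᵢ| > 3 ⇔ |xᵢ − 8743.00| > 3·2515.00/0.6745 = 11186.06.
So outliers lie outside [-2443.06, 19929.06].
28716: M = 5.36 → outlier.
28977: M = 5.43 → outlier.

28716, 28977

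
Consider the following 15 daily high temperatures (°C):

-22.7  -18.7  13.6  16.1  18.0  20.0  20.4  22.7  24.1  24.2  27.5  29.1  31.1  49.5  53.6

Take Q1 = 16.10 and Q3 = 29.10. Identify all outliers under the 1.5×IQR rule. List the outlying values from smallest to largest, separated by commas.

IQR = Q3 − Q1 = 29.10 − 16.10 = 13.00.
Lower fence = Q1 − 1.5·IQR = 16.10 − 19.50 = -3.40.
Upper fence = Q3 + 1.5·IQR = 29.10 + 19.50 = 48.60.
-22.7 < -3.40 → outlier.
-18.7 < -3.40 → outlier.
49.5 > 48.60 → outlier.
53.6 > 48.60 → outlier.
All remaining values lie within [-3.40, 48.60].

-22.7, -18.7, 49.5, 53.6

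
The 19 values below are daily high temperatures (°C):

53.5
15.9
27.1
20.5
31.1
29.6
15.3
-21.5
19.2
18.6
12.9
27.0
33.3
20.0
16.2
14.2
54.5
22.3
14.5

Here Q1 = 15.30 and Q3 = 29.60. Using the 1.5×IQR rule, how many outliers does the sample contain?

3

IQR = 14.30; fences at 15.30 − 21.45 = -6.15 and 29.60 + 21.45 = 51.05.
Outside the cutoffs: -21.5, 53.5, 54.5.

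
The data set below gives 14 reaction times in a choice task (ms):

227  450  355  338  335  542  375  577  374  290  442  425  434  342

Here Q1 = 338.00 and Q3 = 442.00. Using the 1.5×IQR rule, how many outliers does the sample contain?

0

IQR = 104.00; fences at 338.00 − 156.00 = 182.00 and 442.00 + 156.00 = 598.00.
Every value lies within the cutoffs.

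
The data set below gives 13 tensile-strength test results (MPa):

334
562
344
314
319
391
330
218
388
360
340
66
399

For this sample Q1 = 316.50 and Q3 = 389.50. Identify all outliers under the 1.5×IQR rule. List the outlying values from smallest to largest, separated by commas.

IQR = Q3 − Q1 = 389.50 − 316.50 = 73.00.
Lower fence = Q1 − 1.5·IQR = 316.50 − 109.50 = 207.00.
Upper fence = Q3 + 1.5·IQR = 389.50 + 109.50 = 499.00.
66 < 207.00 → outlier.
562 > 499.00 → outlier.
All remaining values lie within [207.00, 499.00].

66, 562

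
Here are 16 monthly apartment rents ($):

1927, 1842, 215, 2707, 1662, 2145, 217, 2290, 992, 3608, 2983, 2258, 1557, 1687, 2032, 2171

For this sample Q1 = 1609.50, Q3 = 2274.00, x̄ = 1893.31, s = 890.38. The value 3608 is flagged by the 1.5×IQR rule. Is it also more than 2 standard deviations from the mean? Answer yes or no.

z = (3608 − 1893.31) / 890.38 = 1.93.
|z| = 1.93 ≤ 2.

no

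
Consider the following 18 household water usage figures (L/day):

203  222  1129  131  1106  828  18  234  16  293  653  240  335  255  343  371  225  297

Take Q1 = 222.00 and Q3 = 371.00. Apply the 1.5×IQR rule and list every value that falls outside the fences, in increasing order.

IQR = Q3 − Q1 = 371.00 − 222.00 = 149.00.
Lower fence = Q1 − 1.5·IQR = 222.00 − 223.50 = -1.50.
Upper fence = Q3 + 1.5·IQR = 371.00 + 223.50 = 594.50.
653 > 594.50 → outlier.
828 > 594.50 → outlier.
1106 > 594.50 → outlier.
1129 > 594.50 → outlier.
All remaining values lie within [-1.50, 594.50].

653, 828, 1106, 1129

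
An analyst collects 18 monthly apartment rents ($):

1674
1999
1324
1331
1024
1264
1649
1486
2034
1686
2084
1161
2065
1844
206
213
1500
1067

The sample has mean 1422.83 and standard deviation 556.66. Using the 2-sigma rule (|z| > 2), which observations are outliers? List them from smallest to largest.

206, 213

Cutoffs at x̄ ± 2s: 1422.83 ± 2·556.66 = [309.51, 2536.15].
206: z = -2.19, |z| > 2 → outlier.
213: z = -2.17, |z| > 2 → outlier.
Every other value lies within [309.51, 2536.15].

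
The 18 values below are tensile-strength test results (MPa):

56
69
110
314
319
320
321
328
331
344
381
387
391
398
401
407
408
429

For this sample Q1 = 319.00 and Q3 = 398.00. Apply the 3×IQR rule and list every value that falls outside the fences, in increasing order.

56, 69

IQR = Q3 − Q1 = 398.00 − 319.00 = 79.00.
Lower fence = Q1 − 3·IQR = 319.00 − 237.00 = 82.00.
Upper fence = Q3 + 3·IQR = 398.00 + 237.00 = 635.00.
56 < 82.00 → outlier.
69 < 82.00 → outlier.
All remaining values lie within [82.00, 635.00].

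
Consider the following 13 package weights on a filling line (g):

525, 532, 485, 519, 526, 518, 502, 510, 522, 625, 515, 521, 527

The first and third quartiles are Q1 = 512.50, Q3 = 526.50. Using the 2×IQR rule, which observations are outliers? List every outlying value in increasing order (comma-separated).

625

IQR = Q3 − Q1 = 526.50 − 512.50 = 14.00.
Lower fence = Q1 − 2·IQR = 512.50 − 28.00 = 484.50.
Upper fence = Q3 + 2·IQR = 526.50 + 28.00 = 554.50.
625 > 554.50 → outlier.
All remaining values lie within [484.50, 554.50].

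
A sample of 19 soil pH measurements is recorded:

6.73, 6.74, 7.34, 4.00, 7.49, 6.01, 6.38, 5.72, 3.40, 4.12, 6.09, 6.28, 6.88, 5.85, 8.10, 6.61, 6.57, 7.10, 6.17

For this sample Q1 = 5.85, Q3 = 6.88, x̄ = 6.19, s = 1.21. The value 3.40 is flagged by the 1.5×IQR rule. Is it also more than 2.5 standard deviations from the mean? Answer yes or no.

z = (3.40 − 6.19) / 1.21 = -2.31.
|z| = 2.31 ≤ 2.5.

no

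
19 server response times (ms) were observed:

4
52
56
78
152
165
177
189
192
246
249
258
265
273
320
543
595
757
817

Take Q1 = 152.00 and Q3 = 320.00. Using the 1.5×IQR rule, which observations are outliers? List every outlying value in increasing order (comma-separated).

595, 757, 817

IQR = Q3 − Q1 = 320.00 − 152.00 = 168.00.
Lower fence = Q1 − 1.5·IQR = 152.00 − 252.00 = -100.00.
Upper fence = Q3 + 1.5·IQR = 320.00 + 252.00 = 572.00.
595 > 572.00 → outlier.
757 > 572.00 → outlier.
817 > 572.00 → outlier.
All remaining values lie within [-100.00, 572.00].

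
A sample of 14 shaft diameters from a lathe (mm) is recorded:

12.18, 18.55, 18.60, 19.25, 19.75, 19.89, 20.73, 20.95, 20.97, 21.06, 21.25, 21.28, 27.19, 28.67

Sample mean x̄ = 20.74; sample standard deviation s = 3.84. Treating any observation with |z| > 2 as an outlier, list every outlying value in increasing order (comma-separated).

Cutoffs at x̄ ± 2s: 20.74 ± 2·3.84 = [13.06, 28.42].
12.18: z = -2.23, |z| > 2 → outlier.
28.67: z = 2.07, |z| > 2 → outlier.
Every other value lies within [13.06, 28.42].

12.18, 28.67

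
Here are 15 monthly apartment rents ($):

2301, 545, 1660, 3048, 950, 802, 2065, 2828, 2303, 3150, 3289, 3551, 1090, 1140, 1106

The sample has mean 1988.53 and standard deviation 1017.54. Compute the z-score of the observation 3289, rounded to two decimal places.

z = (3289 − 1988.53) / 1017.54 = 1.28.

1.28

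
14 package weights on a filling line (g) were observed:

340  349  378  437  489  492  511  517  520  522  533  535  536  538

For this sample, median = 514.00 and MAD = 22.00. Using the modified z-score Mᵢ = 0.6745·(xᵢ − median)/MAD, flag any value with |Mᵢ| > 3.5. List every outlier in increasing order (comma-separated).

340, 349, 378

|Mᵢ| > 3.5 ⇔ |xᵢ − 514.00| > 3.5·22.00/0.6745 = 114.16.
So outliers lie outside [399.84, 628.16].
340: M = -5.33 → outlier.
349: M = -5.06 → outlier.
378: M = -4.17 → outlier.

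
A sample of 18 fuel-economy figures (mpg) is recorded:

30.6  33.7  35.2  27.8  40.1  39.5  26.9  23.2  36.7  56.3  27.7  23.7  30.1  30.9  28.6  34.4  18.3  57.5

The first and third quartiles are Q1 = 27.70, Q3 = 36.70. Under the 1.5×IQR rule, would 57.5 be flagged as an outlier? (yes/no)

IQR = Q3 − Q1 = 36.70 − 27.70 = 9.00.
Lower fence = Q1 − 1.5·IQR = 27.70 − 13.50 = 14.20.
Upper fence = Q3 + 1.5·IQR = 36.70 + 13.50 = 50.20.
57.5 lies above the upper fence.

yes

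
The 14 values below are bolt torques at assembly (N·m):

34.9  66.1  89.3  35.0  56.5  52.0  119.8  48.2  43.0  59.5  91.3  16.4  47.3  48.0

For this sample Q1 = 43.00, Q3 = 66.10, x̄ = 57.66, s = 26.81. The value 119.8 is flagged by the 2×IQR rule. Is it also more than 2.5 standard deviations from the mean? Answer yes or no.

no

z = (119.8 − 57.66) / 26.81 = 2.32.
|z| = 2.32 ≤ 2.5.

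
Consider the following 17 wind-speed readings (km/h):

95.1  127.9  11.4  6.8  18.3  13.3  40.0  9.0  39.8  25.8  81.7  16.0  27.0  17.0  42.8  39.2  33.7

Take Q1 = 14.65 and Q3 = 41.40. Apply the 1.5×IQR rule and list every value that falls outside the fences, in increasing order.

IQR = Q3 − Q1 = 41.40 − 14.65 = 26.75.
Lower fence = Q1 − 1.5·IQR = 14.65 − 40.125 = -25.475.
Upper fence = Q3 + 1.5·IQR = 41.40 + 40.125 = 81.525.
81.7 > 81.525 → outlier.
95.1 > 81.525 → outlier.
127.9 > 81.525 → outlier.
All remaining values lie within [-25.475, 81.525].

81.7, 95.1, 127.9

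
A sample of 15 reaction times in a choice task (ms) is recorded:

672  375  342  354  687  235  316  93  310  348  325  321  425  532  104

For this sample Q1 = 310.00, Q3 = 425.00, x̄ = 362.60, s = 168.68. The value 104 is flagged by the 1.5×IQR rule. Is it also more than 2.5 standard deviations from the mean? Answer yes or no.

z = (104 − 362.60) / 168.68 = -1.53.
|z| = 1.53 ≤ 2.5.

no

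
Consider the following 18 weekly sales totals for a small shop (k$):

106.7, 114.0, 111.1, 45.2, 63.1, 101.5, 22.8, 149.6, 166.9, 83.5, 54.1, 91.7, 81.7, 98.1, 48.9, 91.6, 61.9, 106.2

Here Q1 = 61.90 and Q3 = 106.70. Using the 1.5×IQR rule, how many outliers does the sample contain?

IQR = 44.80; fences at 61.90 − 67.20 = -5.30 and 106.70 + 67.20 = 173.90.
Every value lies within the cutoffs.

0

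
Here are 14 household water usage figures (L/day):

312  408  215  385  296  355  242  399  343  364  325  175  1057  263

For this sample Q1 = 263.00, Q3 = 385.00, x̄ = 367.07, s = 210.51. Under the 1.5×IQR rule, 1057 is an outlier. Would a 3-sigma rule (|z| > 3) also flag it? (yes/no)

yes

z = (1057 − 367.07) / 210.51 = 3.28.
|z| = 3.28 > 3.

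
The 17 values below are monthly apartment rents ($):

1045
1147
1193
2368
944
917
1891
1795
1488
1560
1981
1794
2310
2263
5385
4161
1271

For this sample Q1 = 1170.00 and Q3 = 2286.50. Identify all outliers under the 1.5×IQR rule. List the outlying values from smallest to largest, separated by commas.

4161, 5385

IQR = Q3 − Q1 = 2286.50 − 1170.00 = 1116.50.
Lower fence = Q1 − 1.5·IQR = 1170.00 − 1674.75 = -504.75.
Upper fence = Q3 + 1.5·IQR = 2286.50 + 1674.75 = 3961.25.
4161 > 3961.25 → outlier.
5385 > 3961.25 → outlier.
All remaining values lie within [-504.75, 3961.25].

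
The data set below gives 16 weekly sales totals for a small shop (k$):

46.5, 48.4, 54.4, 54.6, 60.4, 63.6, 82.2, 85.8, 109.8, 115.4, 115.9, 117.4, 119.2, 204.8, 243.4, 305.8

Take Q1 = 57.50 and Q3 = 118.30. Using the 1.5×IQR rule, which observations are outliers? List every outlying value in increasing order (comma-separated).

IQR = Q3 − Q1 = 118.30 − 57.50 = 60.80.
Lower fence = Q1 − 1.5·IQR = 57.50 − 91.20 = -33.70.
Upper fence = Q3 + 1.5·IQR = 118.30 + 91.20 = 209.50.
243.4 > 209.50 → outlier.
305.8 > 209.50 → outlier.
All remaining values lie within [-33.70, 209.50].

243.4, 305.8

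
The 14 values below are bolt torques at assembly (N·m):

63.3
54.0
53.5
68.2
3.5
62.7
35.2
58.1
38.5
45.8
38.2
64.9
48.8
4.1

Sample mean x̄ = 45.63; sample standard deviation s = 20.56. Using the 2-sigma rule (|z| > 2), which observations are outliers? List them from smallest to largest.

Cutoffs at x̄ ± 2s: 45.63 ± 2·20.56 = [4.51, 86.75].
3.5: z = -2.05, |z| > 2 → outlier.
4.1: z = -2.02, |z| > 2 → outlier.
Every other value lies within [4.51, 86.75].

3.5, 4.1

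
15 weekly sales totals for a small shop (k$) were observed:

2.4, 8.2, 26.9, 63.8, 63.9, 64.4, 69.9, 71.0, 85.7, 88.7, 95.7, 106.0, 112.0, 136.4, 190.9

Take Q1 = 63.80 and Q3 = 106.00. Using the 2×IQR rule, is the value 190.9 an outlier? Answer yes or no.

yes

IQR = Q3 − Q1 = 106.00 − 63.80 = 42.20.
Lower fence = Q1 − 2·IQR = 63.80 − 84.40 = -20.60.
Upper fence = Q3 + 2·IQR = 106.00 + 84.40 = 190.40.
190.9 lies above the upper fence.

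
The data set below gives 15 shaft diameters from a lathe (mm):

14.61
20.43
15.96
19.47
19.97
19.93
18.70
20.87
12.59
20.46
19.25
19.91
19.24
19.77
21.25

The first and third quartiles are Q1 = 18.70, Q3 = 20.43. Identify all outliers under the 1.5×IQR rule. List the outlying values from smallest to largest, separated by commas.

IQR = Q3 − Q1 = 20.43 − 18.70 = 1.73.
Lower fence = Q1 − 1.5·IQR = 18.70 − 2.595 = 16.105.
Upper fence = Q3 + 1.5·IQR = 20.43 + 2.595 = 23.025.
12.59 < 16.105 → outlier.
14.61 < 16.105 → outlier.
15.96 < 16.105 → outlier.
All remaining values lie within [16.105, 23.025].

12.59, 14.61, 15.96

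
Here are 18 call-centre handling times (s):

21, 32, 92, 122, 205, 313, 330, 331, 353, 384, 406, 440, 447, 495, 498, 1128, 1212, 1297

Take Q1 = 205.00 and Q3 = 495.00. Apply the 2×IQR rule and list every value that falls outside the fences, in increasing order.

IQR = Q3 − Q1 = 495.00 − 205.00 = 290.00.
Lower fence = Q1 − 2·IQR = 205.00 − 580.00 = -375.00.
Upper fence = Q3 + 2·IQR = 495.00 + 580.00 = 1075.00.
1128 > 1075.00 → outlier.
1212 > 1075.00 → outlier.
1297 > 1075.00 → outlier.
All remaining values lie within [-375.00, 1075.00].

1128, 1212, 1297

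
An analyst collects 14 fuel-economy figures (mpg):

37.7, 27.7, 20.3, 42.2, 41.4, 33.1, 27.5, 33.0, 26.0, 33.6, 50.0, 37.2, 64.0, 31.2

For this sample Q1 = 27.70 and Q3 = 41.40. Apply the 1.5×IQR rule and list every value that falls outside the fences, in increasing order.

64.0

IQR = Q3 − Q1 = 41.40 − 27.70 = 13.70.
Lower fence = Q1 − 1.5·IQR = 27.70 − 20.55 = 7.15.
Upper fence = Q3 + 1.5·IQR = 41.40 + 20.55 = 61.95.
64.0 > 61.95 → outlier.
All remaining values lie within [7.15, 61.95].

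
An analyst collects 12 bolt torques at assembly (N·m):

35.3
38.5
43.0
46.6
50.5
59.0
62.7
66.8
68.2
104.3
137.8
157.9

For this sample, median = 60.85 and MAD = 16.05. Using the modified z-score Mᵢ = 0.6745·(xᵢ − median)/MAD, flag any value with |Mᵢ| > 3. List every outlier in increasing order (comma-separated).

137.8, 157.9

|Mᵢ| > 3 ⇔ |xᵢ − 60.85| > 3·16.05/0.6745 = 71.39.
So outliers lie outside [-10.54, 132.24].
137.8: M = 3.23 → outlier.
157.9: M = 4.08 → outlier.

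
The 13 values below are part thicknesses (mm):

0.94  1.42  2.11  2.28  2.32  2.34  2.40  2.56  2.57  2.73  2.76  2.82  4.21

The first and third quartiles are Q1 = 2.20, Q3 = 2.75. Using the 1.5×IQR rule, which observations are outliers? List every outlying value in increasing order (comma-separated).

0.94, 4.21

IQR = Q3 − Q1 = 2.75 − 2.20 = 0.55.
Lower fence = Q1 − 1.5·IQR = 2.20 − 0.825 = 1.375.
Upper fence = Q3 + 1.5·IQR = 2.75 + 0.825 = 3.575.
0.94 < 1.375 → outlier.
4.21 > 3.575 → outlier.
All remaining values lie within [1.375, 3.575].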